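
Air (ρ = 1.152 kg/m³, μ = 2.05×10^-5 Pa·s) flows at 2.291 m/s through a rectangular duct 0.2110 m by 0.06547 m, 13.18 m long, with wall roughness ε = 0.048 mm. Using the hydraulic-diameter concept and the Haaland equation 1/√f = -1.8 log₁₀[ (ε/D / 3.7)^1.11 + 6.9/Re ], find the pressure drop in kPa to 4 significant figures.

ΔP ≈ 0.01177 kPa

Hydraulic diameter D_h = 4A/P = 4·(0.211·0.06547)/(2·(0.211+0.06547)) = 0.05526/0.5529 = 0.09993 m.
Re = ρVD_h/μ = 1.152·2.291·0.09993/2.05e-05 = 1.287e+04.
ε/D_h = 4.8e-05/0.09993 = 0.00048; Haaland gives 1/√f = -1.8 log₁₀[4.85e-05+0.000536] = 5.819, so f = 0.02953.
ΔP = f(L/D_h)(ρV²/2) = 0.02953·13.18/0.09993·3.023 = 11.77 Pa.
ΔP = 0.01177 kPa.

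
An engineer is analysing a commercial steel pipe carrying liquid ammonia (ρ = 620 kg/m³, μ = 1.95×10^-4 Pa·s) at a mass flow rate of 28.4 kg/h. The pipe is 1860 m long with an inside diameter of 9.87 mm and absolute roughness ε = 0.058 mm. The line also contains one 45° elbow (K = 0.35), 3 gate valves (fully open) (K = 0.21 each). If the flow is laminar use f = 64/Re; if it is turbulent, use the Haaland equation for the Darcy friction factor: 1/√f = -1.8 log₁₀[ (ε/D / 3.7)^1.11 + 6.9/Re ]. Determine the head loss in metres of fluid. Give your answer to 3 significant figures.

h_f ≈ 11.4 m

ṁ = 28.4 kg/h = 28.4/3600 = 0.007889 kg/s.
A = πD²/4 = π(0.00987)²/4 = 7.651e-05 m²; mean velocity V = ṁ/(ρA) = 0.007889/(620 · 7.651e-05) = 0.1663 m/s.
Reynolds number Re = ρVD/μ = 620 · 0.1663 · 0.00987 / 0.000195 = 5219.
Re > 4000 → turbulent. Relative roughness ε/D = 5.8e-05/0.00987 = 0.00588. Haaland: 1/√f = -1.8 log₁₀[(0.00588/3.7)^1.11 + 6.9/5219] = -1.8 log₁₀[0.000782 + 0.00132] = 4.819, so f = 0.04307.
Total minor-loss coefficient ΣK = 1·0.35 + 3·0.21 = 0.98.
ΔP = [f·L/D + ΣK]·(ρV²/2) = [0.04307·1860/0.00987 + 0.98]·(620·0.1663²/2) = [8116 + 0.98]·8.574 = 6.959e+04 Pa.
Head loss h_f = ΔP/(ρg) = 6.959e+04/(620·9.81) = 11.4 m.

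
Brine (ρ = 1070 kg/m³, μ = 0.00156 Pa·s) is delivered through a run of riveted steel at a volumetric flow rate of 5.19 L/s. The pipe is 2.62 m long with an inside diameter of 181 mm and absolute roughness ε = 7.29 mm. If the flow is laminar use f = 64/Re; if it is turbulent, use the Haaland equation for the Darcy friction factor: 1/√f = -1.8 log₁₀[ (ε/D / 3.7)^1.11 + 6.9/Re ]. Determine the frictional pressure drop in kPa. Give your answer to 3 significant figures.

ΔP ≈ 0.0208 kPa

Q = 5.19 L/s = 5.19/1000 = 0.00519 m³/s.
Cross-sectional area A = πD²/4 = π(0.181)²/4 = 0.02573 m²; mean velocity V = Q/A = 0.00519/0.02573 = 0.2017 m/s.
Reynolds number Re = ρVD/μ = 1070 · 0.2017 · 0.181 / 0.00156 = 2.504e+04.
Re > 4000 → turbulent. Relative roughness ε/D = 0.00729/0.181 = 0.0403. Haaland: 1/√f = -1.8 log₁₀[(0.0403/3.7)^1.11 + 6.9/2.504e+04] = -1.8 log₁₀[0.00662 + 0.000276] = 3.891, so f = 0.06607.
Darcy-Weisbach: ΔP = f(L/D)(ρV²/2) = 0.06607·(2.62/0.181)·(1070·0.2017²/2) = 0.06607·14.48·21.77 = 20.82 Pa.
ΔP = 20.82 Pa = 0.0208 kPa.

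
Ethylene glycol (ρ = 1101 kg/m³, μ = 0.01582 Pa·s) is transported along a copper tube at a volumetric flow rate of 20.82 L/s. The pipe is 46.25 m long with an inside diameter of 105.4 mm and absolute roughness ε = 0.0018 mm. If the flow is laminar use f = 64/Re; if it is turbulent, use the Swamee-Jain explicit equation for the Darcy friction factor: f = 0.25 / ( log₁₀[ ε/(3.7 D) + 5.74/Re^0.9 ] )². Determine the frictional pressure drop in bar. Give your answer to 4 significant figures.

Q = 20.82 L/s = 20.82/1000 = 0.02082 m³/s.
Cross-sectional area A = πD²/4 = π(0.1054)²/4 = 0.008725 m²; mean velocity V = Q/A = 0.02082/0.008725 = 2.386 m/s.
Reynolds number Re = ρVD/μ = 1101 · 2.386 · 0.1054 / 0.0158 = 1.75e+04.
Re > 4000 → turbulent. Relative roughness ε/D = 1.8e-06/0.1054 = 1.71e-05. Swamee-Jain: f = 0.25/(log₁₀[1.71e-05/3.7 + 5.74/1.75e+04^0.9])² = 0.25/(log₁₀[4.62e-06 + 0.000871])² = 0.25/(-3.058)² = 0.02674.
Darcy-Weisbach: ΔP = f(L/D)(ρV²/2) = 0.02674·(46.25/0.1054)·(1101·2.386²/2) = 0.02674·438.8·3135 = 3.678e+04 Pa.
ΔP = 3.678e+04 Pa = 0.3678 bar.

ΔP ≈ 0.3678 bar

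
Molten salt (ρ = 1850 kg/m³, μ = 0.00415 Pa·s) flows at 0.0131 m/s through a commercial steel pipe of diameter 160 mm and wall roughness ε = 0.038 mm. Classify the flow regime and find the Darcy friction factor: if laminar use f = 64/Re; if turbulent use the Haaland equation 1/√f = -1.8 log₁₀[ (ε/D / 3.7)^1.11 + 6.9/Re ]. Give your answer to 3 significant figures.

f ≈ 0.0685

Re = ρVD/μ = 1850·0.0131·0.16/0.00415 = 934.4.
Re < 2300 → laminar, so f = 64/Re = 0.0685 (roughness is irrelevant in laminar flow).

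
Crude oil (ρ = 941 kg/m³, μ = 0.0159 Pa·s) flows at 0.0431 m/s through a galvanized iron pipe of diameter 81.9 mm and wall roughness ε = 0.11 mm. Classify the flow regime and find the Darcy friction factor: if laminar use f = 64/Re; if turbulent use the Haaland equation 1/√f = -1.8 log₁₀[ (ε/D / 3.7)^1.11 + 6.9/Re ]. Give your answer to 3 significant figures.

Re = ρVD/μ = 941·0.0431·0.0819/0.0159 = 208.9.
Re < 2300 → laminar, so f = 64/Re = 0.3064 (roughness is irrelevant in laminar flow).

f ≈ 0.306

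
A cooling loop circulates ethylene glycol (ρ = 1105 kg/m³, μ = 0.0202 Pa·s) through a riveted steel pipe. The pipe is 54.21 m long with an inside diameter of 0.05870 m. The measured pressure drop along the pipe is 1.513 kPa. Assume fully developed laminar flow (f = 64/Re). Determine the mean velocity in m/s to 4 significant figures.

For laminar flow, f = 64/Re with Re = ρVD/μ, so Darcy-Weisbach reduces to ΔP = 32μLV/D². Solving for V: V = ΔP·D²/(32μL) = 1513·(0.0587)²/(32·0.0202·54.21) = 0.1488 m/s.
Check: Re = ρVD/μ = 1105·0.1488·0.0587/0.0202 = 477.7 < 2300, so the laminar assumption holds.

V ≈ 0.1488 m/s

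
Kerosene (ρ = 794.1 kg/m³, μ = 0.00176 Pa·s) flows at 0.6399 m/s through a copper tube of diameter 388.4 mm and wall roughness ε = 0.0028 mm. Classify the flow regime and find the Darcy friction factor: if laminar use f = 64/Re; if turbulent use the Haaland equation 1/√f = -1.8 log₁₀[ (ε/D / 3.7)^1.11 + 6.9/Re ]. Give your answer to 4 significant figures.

Re = ρVD/μ = 794.1·0.6399·0.3884/0.00176 = 1.121e+05.
Re > 4000 → turbulent. ε/D = 2.8e-06/0.3884 = 7.21e-06; Haaland: 1/√f = -1.8 log₁₀[4.59e-07 + 6.15e-05] = 7.574, so f = 0.01743.

f ≈ 0.01743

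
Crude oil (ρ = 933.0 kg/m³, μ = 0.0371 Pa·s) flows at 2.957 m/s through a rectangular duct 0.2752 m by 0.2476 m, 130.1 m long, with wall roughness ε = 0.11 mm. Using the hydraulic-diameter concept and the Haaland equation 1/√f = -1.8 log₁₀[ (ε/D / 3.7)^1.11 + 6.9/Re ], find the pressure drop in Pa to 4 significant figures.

ΔP ≈ 54350 Pa

Hydraulic diameter D_h = 4A/P = 4·(0.2752·0.2476)/(2·(0.2752+0.2476)) = 0.2726/1.046 = 0.2607 m.
Re = ρVD_h/μ = 933·2.957·0.2607/0.0371 = 1.938e+04.
ε/D_h = 0.00011/0.2607 = 0.000422; Haaland gives 1/√f = -1.8 log₁₀[4.2e-05+0.000356] = 6.12, so f = 0.0267.
ΔP = f(L/D_h)(ρV²/2) = 0.0267·130.1/0.2607·4079 = 5.435e+04 Pa.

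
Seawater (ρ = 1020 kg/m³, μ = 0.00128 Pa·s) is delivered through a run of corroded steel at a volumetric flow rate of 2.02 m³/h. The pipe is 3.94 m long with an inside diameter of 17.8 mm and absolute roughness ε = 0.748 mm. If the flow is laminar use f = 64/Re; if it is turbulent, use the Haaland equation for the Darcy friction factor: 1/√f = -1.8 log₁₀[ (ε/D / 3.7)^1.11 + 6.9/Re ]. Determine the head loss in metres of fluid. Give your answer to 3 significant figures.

h_f ≈ 3.85 m

Q = 2.02 m³/h = 2.02/3600 = 0.0005611 m³/s.
Cross-sectional area A = πD²/4 = π(0.0178)²/4 = 0.0002488 m²; mean velocity V = Q/A = 0.0005611/0.0002488 = 2.255 m/s.
Reynolds number Re = ρVD/μ = 1020 · 2.255 · 0.0178 / 0.00128 = 3.198e+04.
Re > 4000 → turbulent. Relative roughness ε/D = 0.000748/0.0178 = 0.042. Haaland: 1/√f = -1.8 log₁₀[(0.042/3.7)^1.11 + 6.9/3.198e+04] = -1.8 log₁₀[0.00694 + 0.000216] = 3.862, so f = 0.06706.
Darcy-Weisbach: ΔP = f(L/D)(ρV²/2) = 0.06706·(3.94/0.0178)·(1020·2.255²/2) = 0.06706·221.3·2593 = 3.849e+04 Pa.
Head loss h_f = ΔP/(ρg) = 3.849e+04/(1020·9.81) = 3.85 m.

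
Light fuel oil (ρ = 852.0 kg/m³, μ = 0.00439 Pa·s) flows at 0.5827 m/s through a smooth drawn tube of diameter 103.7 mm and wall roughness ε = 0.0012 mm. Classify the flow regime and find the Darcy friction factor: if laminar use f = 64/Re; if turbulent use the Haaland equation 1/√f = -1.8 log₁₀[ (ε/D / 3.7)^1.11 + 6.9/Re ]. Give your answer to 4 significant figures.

f ≈ 0.02959

Re = ρVD/μ = 852·0.5827·0.1037/0.00439 = 1.173e+04.
Re > 4000 → turbulent. ε/D = 1.2e-06/0.1037 = 1.16e-05; Haaland: 1/√f = -1.8 log₁₀[7.76e-07 + 0.000588] = 5.814, so f = 0.02959.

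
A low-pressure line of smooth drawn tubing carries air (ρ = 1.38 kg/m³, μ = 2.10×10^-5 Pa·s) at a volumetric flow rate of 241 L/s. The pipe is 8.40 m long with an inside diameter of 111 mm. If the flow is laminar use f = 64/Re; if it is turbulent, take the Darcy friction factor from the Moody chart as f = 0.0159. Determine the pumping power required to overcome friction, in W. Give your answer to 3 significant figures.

P ≈ 124 W

Q = 241 L/s = 241/1000 = 0.241 m³/s.
Cross-sectional area A = πD²/4 = π(0.111)²/4 = 0.009677 m²; mean velocity V = Q/A = 0.241/0.009677 = 24.9 m/s.
Reynolds number Re = ρVD/μ = 1.38 · 24.9 · 0.111 / 2.1e-05 = 1.817e+05.
Re > 4000 → turbulent; use the Moody-chart value f = 0.0159.
Darcy-Weisbach: ΔP = f(L/D)(ρV²/2) = 0.0159·(8.4/0.111)·(1.38·24.9²/2) = 0.0159·75.68·428 = 514.9 Pa.
Pumping power P = QΔP = 0.241·514.9 = 124.1 W = 124 W.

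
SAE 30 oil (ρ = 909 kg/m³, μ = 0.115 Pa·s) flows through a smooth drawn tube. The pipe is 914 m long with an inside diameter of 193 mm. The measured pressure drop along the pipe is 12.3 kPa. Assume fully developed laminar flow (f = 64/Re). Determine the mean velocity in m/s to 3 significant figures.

For laminar flow, f = 64/Re with Re = ρVD/μ, so Darcy-Weisbach reduces to ΔP = 32μLV/D². Solving for V: V = ΔP·D²/(32μL) = 1.23e+04·(0.193)²/(32·0.115·914) = 0.1362 m/s.
Check: Re = ρVD/μ = 909·0.1362·0.193/0.115 = 207.8 < 2300, so the laminar assumption holds.

V ≈ 0.136 m/s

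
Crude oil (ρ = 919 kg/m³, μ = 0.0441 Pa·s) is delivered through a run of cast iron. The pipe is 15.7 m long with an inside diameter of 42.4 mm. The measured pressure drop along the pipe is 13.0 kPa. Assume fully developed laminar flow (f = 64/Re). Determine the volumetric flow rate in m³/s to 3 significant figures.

For laminar flow, f = 64/Re with Re = ρVD/μ, so Darcy-Weisbach reduces to ΔP = 32μLV/D². Solving for V: V = ΔP·D²/(32μL) = 1.3e+04·(0.0424)²/(32·0.0441·15.7) = 1.055 m/s.
Check: Re = ρVD/μ = 919·1.055·0.0424/0.0441 = 932 < 2300, so the laminar assumption holds.
Q = V·A = 1.055·(π/4·0.0424²) = 0.001489 m³/s = 0.00149 m³/s.

Q ≈ 0.00149 m³/s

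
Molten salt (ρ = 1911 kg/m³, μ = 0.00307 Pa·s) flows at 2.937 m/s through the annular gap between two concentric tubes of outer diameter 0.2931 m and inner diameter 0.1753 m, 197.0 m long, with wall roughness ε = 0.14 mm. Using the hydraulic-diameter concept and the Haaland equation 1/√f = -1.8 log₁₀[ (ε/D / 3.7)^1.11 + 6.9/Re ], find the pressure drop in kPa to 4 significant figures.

ΔP ≈ 297.2 kPa

Hydraulic diameter D_h = 4A/P = D_o - D_i = 0.2931 - 0.1753 = 0.1178 m.
Re = ρVD_h/μ = 1911·2.937·0.1178/0.00307 = 2.154e+05.
ε/D_h = 0.00014/0.1178 = 0.00119; Haaland gives 1/√f = -1.8 log₁₀[0.000133+3.2e-05] = 6.81, so f = 0.02156.
ΔP = f(L/D_h)(ρV²/2) = 0.02156·197/0.1178·8242 = 2.972e+05 Pa.
ΔP = 297.2 kPa.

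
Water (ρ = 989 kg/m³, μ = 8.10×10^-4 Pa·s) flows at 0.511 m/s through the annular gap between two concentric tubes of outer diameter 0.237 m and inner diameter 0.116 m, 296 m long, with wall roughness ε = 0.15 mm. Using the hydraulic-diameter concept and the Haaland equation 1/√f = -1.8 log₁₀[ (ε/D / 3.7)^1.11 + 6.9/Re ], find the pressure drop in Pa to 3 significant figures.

ΔP ≈ 7370 Pa

Hydraulic diameter D_h = 4A/P = D_o - D_i = 0.237 - 0.116 = 0.121 m.
Re = ρVD_h/μ = 989·0.511·0.121/0.00081 = 7.549e+04.
ε/D_h = 0.00015/0.121 = 0.00124; Haaland gives 1/√f = -1.8 log₁₀[0.000139+9.14e-05] = 6.548, so f = 0.02333.
ΔP = f(L/D_h)(ρV²/2) = 0.02333·296/0.121·129.1 = 7368 Pa.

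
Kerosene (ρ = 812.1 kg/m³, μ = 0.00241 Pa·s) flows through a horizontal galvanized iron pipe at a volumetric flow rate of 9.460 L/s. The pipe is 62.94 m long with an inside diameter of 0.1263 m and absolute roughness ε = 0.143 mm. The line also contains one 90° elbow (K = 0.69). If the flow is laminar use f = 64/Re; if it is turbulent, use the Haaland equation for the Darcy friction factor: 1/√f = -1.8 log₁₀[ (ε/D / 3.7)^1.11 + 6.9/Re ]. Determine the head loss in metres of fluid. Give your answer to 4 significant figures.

h_f ≈ 0.3917 m

Q = 9.460 L/s = 9.460/1000 = 0.00946 m³/s.
Cross-sectional area A = πD²/4 = π(0.1263)²/4 = 0.01253 m²; mean velocity V = Q/A = 0.00946/0.01253 = 0.7551 m/s.
Reynolds number Re = ρVD/μ = 812.1 · 0.7551 · 0.1263 / 0.00241 = 3.214e+04.
Re > 4000 → turbulent. Relative roughness ε/D = 0.000143/0.1263 = 0.00113. Haaland: 1/√f = -1.8 log₁₀[(0.00113/3.7)^1.11 + 6.9/3.214e+04] = -1.8 log₁₀[0.000126 + 0.000215] = 6.243, so f = 0.02566.
Total minor-loss coefficient ΣK = 1·0.69 = 0.69.
ΔP = [f·L/D + ΣK]·(ρV²/2) = [0.02566·62.94/0.1263 + 0.69]·(812.1·0.7551²/2) = [12.79 + 0.69]·231.5 = 3120 Pa.
Head loss h_f = ΔP/(ρg) = 3120/(812.1·9.81) = 0.3917 m.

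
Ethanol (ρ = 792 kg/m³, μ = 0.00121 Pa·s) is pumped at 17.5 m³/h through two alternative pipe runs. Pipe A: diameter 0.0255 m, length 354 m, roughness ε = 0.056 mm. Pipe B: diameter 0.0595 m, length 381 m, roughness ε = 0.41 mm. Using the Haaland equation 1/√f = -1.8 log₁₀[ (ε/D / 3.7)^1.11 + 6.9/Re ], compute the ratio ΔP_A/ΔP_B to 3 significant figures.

ΔP_A/ΔP_B ≈ 46.4

Pipe A: V = Q/A = 0.004861/0.0005107 = 9.518 m/s; Re = 1.589e+05; ε/D = 0.0022; Haaland → f = 0.02498; ΔP_A = f(L/D)(ρV²/2) = 1.244e+07 Pa.
Pipe B: V = Q/A = 0.004861/0.002781 = 1.748 m/s; Re = 6.809e+04; ε/D = 0.00689; Haaland → f = 0.03463; ΔP_B = f(L/D)(ρV²/2) = 2.684e+05 Pa.
ΔP_A/ΔP_B = 1.244e+07/2.684e+05 = 46.4.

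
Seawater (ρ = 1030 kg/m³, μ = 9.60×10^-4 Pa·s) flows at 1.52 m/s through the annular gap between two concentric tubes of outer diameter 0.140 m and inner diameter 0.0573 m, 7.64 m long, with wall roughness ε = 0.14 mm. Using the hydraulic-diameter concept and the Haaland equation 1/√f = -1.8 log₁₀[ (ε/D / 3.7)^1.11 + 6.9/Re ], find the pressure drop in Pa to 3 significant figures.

Hydraulic diameter D_h = 4A/P = D_o - D_i = 0.14 - 0.0573 = 0.0827 m.
Re = ρVD_h/μ = 1030·1.52·0.0827/0.00096 = 1.349e+05.
ε/D_h = 0.00014/0.0827 = 0.00169; Haaland gives 1/√f = -1.8 log₁₀[0.000196+5.12e-05] = 6.491, so f = 0.02373.
ΔP = f(L/D_h)(ρV²/2) = 0.02373·7.64/0.0827·1190 = 2609 Pa.

ΔP ≈ 2610 Pa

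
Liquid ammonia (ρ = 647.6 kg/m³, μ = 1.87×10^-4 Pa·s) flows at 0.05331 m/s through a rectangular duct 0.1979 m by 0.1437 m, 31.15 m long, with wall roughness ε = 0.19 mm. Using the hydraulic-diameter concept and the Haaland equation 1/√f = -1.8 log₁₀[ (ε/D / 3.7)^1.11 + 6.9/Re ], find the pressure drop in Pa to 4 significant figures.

Hydraulic diameter D_h = 4A/P = 4·(0.1979·0.1437)/(2·(0.1979+0.1437)) = 0.1138/0.6832 = 0.1665 m.
Re = ρVD_h/μ = 647.6·0.05331·0.1665/0.000187 = 3.074e+04.
ε/D_h = 0.00019/0.1665 = 0.00114; Haaland gives 1/√f = -1.8 log₁₀[0.000127+0.000224] = 6.218, so f = 0.02586.
ΔP = f(L/D_h)(ρV²/2) = 0.02586·31.15/0.1665·0.9202 = 4.453 Pa.

ΔP ≈ 4.453 Pa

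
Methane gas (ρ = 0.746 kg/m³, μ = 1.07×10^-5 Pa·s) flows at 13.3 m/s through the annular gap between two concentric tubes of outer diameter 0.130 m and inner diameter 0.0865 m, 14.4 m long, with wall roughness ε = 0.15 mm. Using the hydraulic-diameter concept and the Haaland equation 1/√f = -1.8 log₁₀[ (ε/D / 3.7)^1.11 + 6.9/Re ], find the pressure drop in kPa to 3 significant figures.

ΔP ≈ 0.650 kPa

Hydraulic diameter D_h = 4A/P = D_o - D_i = 0.13 - 0.0865 = 0.0435 m.
Re = ρVD_h/μ = 0.746·13.3·0.0435/1.07e-05 = 4.034e+04.
ε/D_h = 0.00015/0.0435 = 0.00345; Haaland gives 1/√f = -1.8 log₁₀[0.000433+0.000171] = 5.795, so f = 0.02978.
ΔP = f(L/D_h)(ρV²/2) = 0.02978·14.4/0.0435·65.98 = 650.5 Pa.
ΔP = 0.650 kPa.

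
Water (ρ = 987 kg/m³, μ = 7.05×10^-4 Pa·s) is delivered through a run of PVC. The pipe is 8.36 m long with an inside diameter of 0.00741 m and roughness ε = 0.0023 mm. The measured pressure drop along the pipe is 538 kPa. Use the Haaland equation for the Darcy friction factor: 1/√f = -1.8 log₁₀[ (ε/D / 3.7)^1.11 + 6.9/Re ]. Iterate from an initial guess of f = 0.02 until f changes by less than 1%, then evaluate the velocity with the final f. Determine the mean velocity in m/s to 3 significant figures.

V ≈ 6.90 m/s

Rearranging Darcy-Weisbach: V = √(2·ΔP·D/(f·L·ρ)). With ε/D = 2.3e-06/0.00741 = 0.00031, iterate starting from f = 0.02:
  f = 0.02 → V = √(2·5.38e+05·0.00741/(0.02·8.36·987)) = 6.951 m/s; Re = ρVD/μ = 7.211e+04; f → 0.02028
  f = 0.02028 → V = 6.903 m/s; Re = 7.161e+04; f → 0.0203
Converged (Δf/f < 1%). With the final f = 0.0203: V = √(2·5.38e+05·0.00741/(0.0203·8.36·987)) = 6.899 m/s.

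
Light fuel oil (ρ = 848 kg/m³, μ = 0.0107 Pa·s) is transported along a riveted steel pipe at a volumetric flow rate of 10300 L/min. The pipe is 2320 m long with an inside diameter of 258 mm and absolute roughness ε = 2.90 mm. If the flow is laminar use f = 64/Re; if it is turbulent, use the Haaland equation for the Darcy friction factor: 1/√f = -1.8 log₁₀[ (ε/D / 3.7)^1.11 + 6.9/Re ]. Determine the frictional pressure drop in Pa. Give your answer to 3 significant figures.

ΔP ≈ 1.66×10^6 Pa

Q = 10300 L/min = 10300/60000 = 0.1717 m³/s.
Cross-sectional area A = πD²/4 = π(0.258)²/4 = 0.05228 m²; mean velocity V = Q/A = 0.1717/0.05228 = 3.284 m/s.
Reynolds number Re = ρVD/μ = 848 · 3.284 · 0.258 / 0.0107 = 6.714e+04.
Re > 4000 → turbulent. Relative roughness ε/D = 0.0029/0.258 = 0.0112. Haaland: 1/√f = -1.8 log₁₀[(0.0112/3.7)^1.11 + 6.9/6.714e+04] = -1.8 log₁₀[0.00161 + 0.000103] = 4.981, so f = 0.0403.
Darcy-Weisbach: ΔP = f(L/D)(ρV²/2) = 0.0403·(2320/0.258)·(848·3.284²/2) = 0.0403·8992·4572 = 1.657e+06 Pa.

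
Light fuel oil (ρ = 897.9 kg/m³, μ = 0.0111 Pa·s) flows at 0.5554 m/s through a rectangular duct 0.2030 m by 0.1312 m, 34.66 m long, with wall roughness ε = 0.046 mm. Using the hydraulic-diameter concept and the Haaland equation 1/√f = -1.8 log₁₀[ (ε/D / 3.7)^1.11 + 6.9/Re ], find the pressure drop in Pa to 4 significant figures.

ΔP ≈ 1030 Pa

Hydraulic diameter D_h = 4A/P = 4·(0.203·0.1312)/(2·(0.203+0.1312)) = 0.1065/0.6684 = 0.1594 m.
Re = ρVD_h/μ = 897.9·0.5554·0.1594/0.0111 = 7161.
ε/D_h = 4.6e-05/0.1594 = 0.000289; Haaland gives 1/√f = -1.8 log₁₀[2.76e-05+0.000964] = 5.407, so f = 0.03421.
ΔP = f(L/D_h)(ρV²/2) = 0.03421·34.66/0.1594·138.5 = 1030 Pa.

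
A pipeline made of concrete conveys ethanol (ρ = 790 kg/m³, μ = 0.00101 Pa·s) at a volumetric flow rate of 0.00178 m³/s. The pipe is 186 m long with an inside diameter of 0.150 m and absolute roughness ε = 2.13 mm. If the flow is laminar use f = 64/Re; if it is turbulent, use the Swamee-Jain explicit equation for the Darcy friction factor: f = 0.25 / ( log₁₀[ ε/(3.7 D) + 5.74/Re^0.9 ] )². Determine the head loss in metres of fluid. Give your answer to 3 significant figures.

Cross-sectional area A = πD²/4 = π(0.15)²/4 = 0.01767 m²; mean velocity V = Q/A = 0.00178/0.01767 = 0.1007 m/s.
Reynolds number Re = ρVD/μ = 790 · 0.1007 · 0.15 / 0.00101 = 1.182e+04.
Re > 4000 → turbulent. Relative roughness ε/D = 0.00213/0.15 = 0.0142. Swamee-Jain: f = 0.25/(log₁₀[0.0142/3.7 + 5.74/1.182e+04^0.9])² = 0.25/(log₁₀[0.00384 + 0.00124])² = 0.25/(-2.294)² = 0.0475.
Darcy-Weisbach: ΔP = f(L/D)(ρV²/2) = 0.0475·(186/0.15)·(790·0.1007²/2) = 0.0475·1240·4.008 = 236 Pa.
Head loss h_f = ΔP/(ρg) = 236/(790·9.81) = 0.0305 m.

h_f ≈ 0.0305 m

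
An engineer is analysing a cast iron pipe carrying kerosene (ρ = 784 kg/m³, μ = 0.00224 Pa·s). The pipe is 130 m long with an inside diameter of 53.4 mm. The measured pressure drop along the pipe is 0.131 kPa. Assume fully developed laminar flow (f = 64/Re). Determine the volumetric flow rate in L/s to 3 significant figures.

Q ≈ 0.0898 L/s

For laminar flow, f = 64/Re with Re = ρVD/μ, so Darcy-Weisbach reduces to ΔP = 32μLV/D². Solving for V: V = ΔP·D²/(32μL) = 131·(0.0534)²/(32·0.00224·130) = 0.04009 m/s.
Check: Re = ρVD/μ = 784·0.04009·0.0534/0.00224 = 749.2 < 2300, so the laminar assumption holds.
Q = V·A = 0.04009·(π/4·0.0534²) = 8.978e-05 m³/s = 0.0898 L/s.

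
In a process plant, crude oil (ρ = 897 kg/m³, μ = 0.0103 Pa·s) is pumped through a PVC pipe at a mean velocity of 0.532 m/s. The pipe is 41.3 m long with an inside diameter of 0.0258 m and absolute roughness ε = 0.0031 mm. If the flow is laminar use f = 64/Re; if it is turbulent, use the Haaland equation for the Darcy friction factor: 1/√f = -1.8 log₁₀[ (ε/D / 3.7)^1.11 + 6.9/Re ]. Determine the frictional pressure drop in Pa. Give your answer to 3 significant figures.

Reynolds number Re = ρVD/μ = 897 · 0.532 · 0.0258 / 0.0103 = 1195.
Re < 2300 → laminar flow, so f = 64/Re = 64/1195 = 0.05354 (the turbulent correlation is not needed).
Darcy-Weisbach: ΔP = f(L/D)(ρV²/2) = 0.05354·(41.3/0.0258)·(897·0.532²/2) = 0.05354·1601·126.9 = 1.088e+04 Pa.

ΔP ≈ 10900 Pa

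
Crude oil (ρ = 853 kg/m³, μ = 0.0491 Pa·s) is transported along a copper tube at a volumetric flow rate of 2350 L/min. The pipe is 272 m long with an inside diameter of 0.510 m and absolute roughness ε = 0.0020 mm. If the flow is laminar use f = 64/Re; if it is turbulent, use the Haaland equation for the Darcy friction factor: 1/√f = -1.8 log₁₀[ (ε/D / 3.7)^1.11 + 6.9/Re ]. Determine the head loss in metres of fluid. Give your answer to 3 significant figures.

Q = 2350 L/min = 2350/60000 = 0.03917 m³/s.
Cross-sectional area A = πD²/4 = π(0.51)²/4 = 0.2043 m²; mean velocity V = Q/A = 0.03917/0.2043 = 0.1917 m/s.
Reynolds number Re = ρVD/μ = 853 · 0.1917 · 0.51 / 0.0491 = 1699.
Re < 2300 → laminar flow, so f = 64/Re = 64/1699 = 0.03768 (the turbulent correlation is not needed).
Darcy-Weisbach: ΔP = f(L/D)(ρV²/2) = 0.03768·(272/0.51)·(853·0.1917²/2) = 0.03768·533.3·15.68 = 315 Pa.
Head loss h_f = ΔP/(ρg) = 315/(853·9.81) = 0.0376 m.

h_f ≈ 0.0376 m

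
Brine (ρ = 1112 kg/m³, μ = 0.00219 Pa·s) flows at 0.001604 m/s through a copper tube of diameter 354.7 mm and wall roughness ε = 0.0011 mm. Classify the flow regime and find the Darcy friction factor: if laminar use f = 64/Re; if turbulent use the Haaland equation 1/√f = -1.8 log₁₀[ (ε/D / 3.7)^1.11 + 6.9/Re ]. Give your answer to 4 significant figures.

f ≈ 0.2215

Re = ρVD/μ = 1112·0.001604·0.3547/0.00219 = 288.9.
Re < 2300 → laminar, so f = 64/Re = 0.2215 (roughness is irrelevant in laminar flow).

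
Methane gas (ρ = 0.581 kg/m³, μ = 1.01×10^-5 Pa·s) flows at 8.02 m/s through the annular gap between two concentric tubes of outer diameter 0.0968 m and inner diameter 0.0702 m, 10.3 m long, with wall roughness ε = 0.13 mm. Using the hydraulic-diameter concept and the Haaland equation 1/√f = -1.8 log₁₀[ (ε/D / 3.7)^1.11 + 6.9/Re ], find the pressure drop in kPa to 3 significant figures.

Hydraulic diameter D_h = 4A/P = D_o - D_i = 0.0968 - 0.0702 = 0.0266 m.
Re = ρVD_h/μ = 0.581·8.02·0.0266/1.01e-05 = 1.227e+04.
ε/D_h = 0.00013/0.0266 = 0.00489; Haaland gives 1/√f = -1.8 log₁₀[0.000637+0.000562] = 5.258, so f = 0.03617.
ΔP = f(L/D_h)(ρV²/2) = 0.03617·10.3/0.0266·18.69 = 261.7 Pa.
ΔP = 0.262 kPa.

ΔP ≈ 0.262 kPa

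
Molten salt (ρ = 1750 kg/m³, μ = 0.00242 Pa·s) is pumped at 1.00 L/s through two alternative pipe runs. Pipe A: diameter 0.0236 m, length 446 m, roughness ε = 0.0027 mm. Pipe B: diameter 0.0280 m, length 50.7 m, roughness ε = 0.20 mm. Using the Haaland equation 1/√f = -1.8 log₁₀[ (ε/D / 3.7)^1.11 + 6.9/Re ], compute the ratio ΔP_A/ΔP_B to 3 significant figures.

Pipe A: V = Q/A = 0.001/0.0004374 = 2.286 m/s; Re = 3.901e+04; ε/D = 0.000114; Haaland → f = 0.0222; ΔP_A = f(L/D)(ρV²/2) = 1.918e+06 Pa.
Pipe B: V = Q/A = 0.001/0.0006158 = 1.624 m/s; Re = 3.288e+04; ε/D = 0.00714; Haaland → f = 0.036; ΔP_B = f(L/D)(ρV²/2) = 1.504e+05 Pa.
ΔP_A/ΔP_B = 1.918e+06/1.504e+05 = 12.8.

ΔP_A/ΔP_B ≈ 12.8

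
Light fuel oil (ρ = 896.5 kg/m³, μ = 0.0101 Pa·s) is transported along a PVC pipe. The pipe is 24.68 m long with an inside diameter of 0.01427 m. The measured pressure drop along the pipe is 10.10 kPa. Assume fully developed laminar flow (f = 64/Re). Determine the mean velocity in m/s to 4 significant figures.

For laminar flow, f = 64/Re with Re = ρVD/μ, so Darcy-Weisbach reduces to ΔP = 32μLV/D². Solving for V: V = ΔP·D²/(32μL) = 1.01e+04·(0.01427)²/(32·0.0101·24.68) = 0.2578 m/s.
Check: Re = ρVD/μ = 896.5·0.2578·0.01427/0.0101 = 326.6 < 2300, so the laminar assumption holds.

V ≈ 0.2578 m/s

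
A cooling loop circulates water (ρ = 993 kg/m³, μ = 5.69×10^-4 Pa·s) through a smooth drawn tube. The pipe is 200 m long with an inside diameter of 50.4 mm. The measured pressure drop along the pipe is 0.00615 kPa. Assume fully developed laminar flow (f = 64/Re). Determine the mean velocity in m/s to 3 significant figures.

For laminar flow, f = 64/Re with Re = ρVD/μ, so Darcy-Weisbach reduces to ΔP = 32μLV/D². Solving for V: V = ΔP·D²/(32μL) = 6.15·(0.0504)²/(32·0.000569·200) = 0.00429 m/s.
Check: Re = ρVD/μ = 993·0.00429·0.0504/0.000569 = 377.3 < 2300, so the laminar assumption holds.

V ≈ 0.00429 m/s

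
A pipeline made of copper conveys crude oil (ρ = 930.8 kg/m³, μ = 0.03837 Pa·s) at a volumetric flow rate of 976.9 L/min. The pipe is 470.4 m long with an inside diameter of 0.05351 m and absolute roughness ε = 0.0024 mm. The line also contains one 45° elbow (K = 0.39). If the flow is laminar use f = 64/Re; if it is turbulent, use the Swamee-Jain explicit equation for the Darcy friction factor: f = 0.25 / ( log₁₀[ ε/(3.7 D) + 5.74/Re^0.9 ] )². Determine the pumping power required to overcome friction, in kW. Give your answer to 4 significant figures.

P ≈ 110.4 kW

Q = 976.9 L/min = 976.9/60000 = 0.01628 m³/s.
Cross-sectional area A = πD²/4 = π(0.05351)²/4 = 0.002249 m²; mean velocity V = Q/A = 0.01628/0.002249 = 7.24 m/s.
Reynolds number Re = ρVD/μ = 930.8 · 7.24 · 0.05351 / 0.0384 = 9398.
Re > 4000 → turbulent. Relative roughness ε/D = 2.4e-06/0.05351 = 4.49e-05. Swamee-Jain: f = 0.25/(log₁₀[4.49e-05/3.7 + 5.74/9398^0.9])² = 0.25/(log₁₀[1.21e-05 + 0.00152])² = 0.25/(-2.813)² = 0.03159.
Total minor-loss coefficient ΣK = 1·0.39 = 0.39.
ΔP = [f·L/D + ΣK]·(ρV²/2) = [0.03159·470.4/0.05351 + 0.39]·(930.8·7.24²/2) = [277.7 + 0.39]·2.44e+04 = 6.783e+06 Pa.
Pumping power P = QΔP = 0.01628·6.783e+06 = 110440 W = 110.4 kW.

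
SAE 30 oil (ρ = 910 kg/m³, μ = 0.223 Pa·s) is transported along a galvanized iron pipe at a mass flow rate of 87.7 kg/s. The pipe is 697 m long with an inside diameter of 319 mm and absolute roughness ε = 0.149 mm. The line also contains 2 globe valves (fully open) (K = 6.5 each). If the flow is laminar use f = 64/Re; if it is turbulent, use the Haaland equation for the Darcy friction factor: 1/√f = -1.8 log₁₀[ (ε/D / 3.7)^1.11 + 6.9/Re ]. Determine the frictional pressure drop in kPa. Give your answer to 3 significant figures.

ΔP ≈ 67.5 kPa

A = πD²/4 = π(0.319)²/4 = 0.07992 m²; mean velocity V = ṁ/(ρA) = 87.7/(910 · 0.07992) = 1.206 m/s.
Reynolds number Re = ρVD/μ = 910 · 1.206 · 0.319 / 0.223 = 1570.
Re < 2300 → laminar flow, so f = 64/Re = 64/1570 = 0.04077 (the turbulent correlation is not needed).
Total minor-loss coefficient ΣK = 2·6.5 = 13.
ΔP = [f·L/D + ΣK]·(ρV²/2) = [0.04077·697/0.319 + 13]·(910·1.206²/2) = [89.09 + 13]·661.6 = 6.754e+04 Pa.
ΔP = 6.754e+04 Pa = 67.5 kPa.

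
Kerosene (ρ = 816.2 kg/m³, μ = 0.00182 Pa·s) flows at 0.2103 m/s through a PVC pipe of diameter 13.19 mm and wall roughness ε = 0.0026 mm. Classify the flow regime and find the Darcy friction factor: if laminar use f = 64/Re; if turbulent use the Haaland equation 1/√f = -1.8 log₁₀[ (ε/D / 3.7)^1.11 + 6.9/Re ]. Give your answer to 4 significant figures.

Re = ρVD/μ = 816.2·0.2103·0.01319/0.00182 = 1244.
Re < 2300 → laminar, so f = 64/Re = 0.05145 (roughness is irrelevant in laminar flow).

f ≈ 0.05145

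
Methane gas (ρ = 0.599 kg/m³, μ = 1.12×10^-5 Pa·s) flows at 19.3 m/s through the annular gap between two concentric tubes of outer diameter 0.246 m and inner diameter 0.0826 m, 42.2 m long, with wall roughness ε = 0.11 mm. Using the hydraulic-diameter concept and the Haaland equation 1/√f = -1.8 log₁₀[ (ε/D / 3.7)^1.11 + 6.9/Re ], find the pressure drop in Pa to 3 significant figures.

Hydraulic diameter D_h = 4A/P = D_o - D_i = 0.246 - 0.0826 = 0.1634 m.
Re = ρVD_h/μ = 0.599·19.3·0.1634/1.12e-05 = 1.687e+05.
ε/D_h = 0.00011/0.1634 = 0.000673; Haaland gives 1/√f = -1.8 log₁₀[7.06e-05+4.09e-05] = 7.115, so f = 0.01975.
ΔP = f(L/D_h)(ρV²/2) = 0.01975·42.2/0.1634·111.6 = 569.1 Pa.

ΔP ≈ 569 Pa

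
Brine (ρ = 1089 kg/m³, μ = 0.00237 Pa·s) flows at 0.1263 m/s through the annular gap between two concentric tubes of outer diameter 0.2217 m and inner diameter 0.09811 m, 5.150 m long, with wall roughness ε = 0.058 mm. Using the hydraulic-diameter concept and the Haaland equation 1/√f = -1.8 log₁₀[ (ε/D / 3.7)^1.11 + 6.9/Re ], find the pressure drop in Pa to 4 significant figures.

ΔP ≈ 12.45 Pa

Hydraulic diameter D_h = 4A/P = D_o - D_i = 0.2217 - 0.09811 = 0.1236 m.
Re = ρVD_h/μ = 1089·0.1263·0.1236/0.00237 = 7172.
ε/D_h = 5.8e-05/0.1236 = 0.000469; Haaland gives 1/√f = -1.8 log₁₀[4.73e-05+0.000962] = 5.393, so f = 0.03439.
ΔP = f(L/D_h)(ρV²/2) = 0.03439·5.15/0.1236·8.686 = 12.45 Pa.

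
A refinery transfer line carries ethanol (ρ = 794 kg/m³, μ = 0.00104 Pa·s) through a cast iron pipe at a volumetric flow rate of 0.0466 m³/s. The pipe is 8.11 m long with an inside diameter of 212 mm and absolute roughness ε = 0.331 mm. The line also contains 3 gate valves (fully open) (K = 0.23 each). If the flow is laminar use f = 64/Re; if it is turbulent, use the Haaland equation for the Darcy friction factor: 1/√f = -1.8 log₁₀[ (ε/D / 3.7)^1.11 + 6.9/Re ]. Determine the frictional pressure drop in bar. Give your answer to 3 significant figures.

Cross-sectional area A = πD²/4 = π(0.212)²/4 = 0.0353 m²; mean velocity V = Q/A = 0.0466/0.0353 = 1.32 m/s.
Reynolds number Re = ρVD/μ = 794 · 1.32 · 0.212 / 0.00104 = 2.137e+05.
Re > 4000 → turbulent. Relative roughness ε/D = 0.000331/0.212 = 0.00156. Haaland: 1/√f = -1.8 log₁₀[(0.00156/3.7)^1.11 + 6.9/2.137e+05] = -1.8 log₁₀[0.00018 + 3.23e-05] = 6.613, so f = 0.02286.
Total minor-loss coefficient ΣK = 3·0.23 = 0.69.
ΔP = [f·L/D + ΣK]·(ρV²/2) = [0.02286·8.11/0.212 + 0.69]·(794·1.32²/2) = [0.8747 + 0.69]·691.9 = 1083 Pa.
ΔP = 1083 Pa = 0.0108 bar.

ΔP ≈ 0.0108 bar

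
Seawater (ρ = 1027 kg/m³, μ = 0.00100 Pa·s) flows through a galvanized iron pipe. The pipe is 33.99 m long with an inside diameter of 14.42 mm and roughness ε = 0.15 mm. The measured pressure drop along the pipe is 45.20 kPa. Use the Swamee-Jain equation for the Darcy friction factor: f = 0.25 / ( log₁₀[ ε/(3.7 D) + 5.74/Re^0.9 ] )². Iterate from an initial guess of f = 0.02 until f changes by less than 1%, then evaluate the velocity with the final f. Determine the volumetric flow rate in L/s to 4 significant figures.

Q ≈ 0.1521 L/s

Rearranging Darcy-Weisbach: V = √(2·ΔP·D/(f·L·ρ)). With ε/D = 0.00015/0.01442 = 0.0104, iterate starting from f = 0.02:
  f = 0.02 → V = √(2·4.52e+04·0.01442/(0.02·33.99·1027)) = 1.366 m/s; Re = ρVD/μ = 2.024e+04; f → 0.04176
  f = 0.04176 → V = 0.9456 m/s; Re = 1.4e+04; f → 0.04299
  f = 0.04299 → V = 0.932 m/s; Re = 1.38e+04; f → 0.04304
Converged (Δf/f < 1%). With the final f = 0.04304: V = √(2·4.52e+04·0.01442/(0.04304·33.99·1027)) = 0.9314 m/s.
Q = V·A = 0.9314·(π/4·0.01442²) = 0.0001521 m³/s = 0.1521 L/s.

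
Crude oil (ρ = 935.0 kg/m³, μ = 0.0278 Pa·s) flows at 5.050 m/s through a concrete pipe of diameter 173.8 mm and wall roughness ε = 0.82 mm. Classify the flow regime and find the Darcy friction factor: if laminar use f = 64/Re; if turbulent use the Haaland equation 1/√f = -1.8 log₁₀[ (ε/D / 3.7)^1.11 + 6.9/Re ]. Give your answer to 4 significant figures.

f ≈ 0.03270

Re = ρVD/μ = 935·5.05·0.1738/0.0278 = 2.952e+04.
Re > 4000 → turbulent. ε/D = 0.00082/0.1738 = 0.00472; Haaland: 1/√f = -1.8 log₁₀[0.000613 + 0.000234] = 5.53, so f = 0.0327.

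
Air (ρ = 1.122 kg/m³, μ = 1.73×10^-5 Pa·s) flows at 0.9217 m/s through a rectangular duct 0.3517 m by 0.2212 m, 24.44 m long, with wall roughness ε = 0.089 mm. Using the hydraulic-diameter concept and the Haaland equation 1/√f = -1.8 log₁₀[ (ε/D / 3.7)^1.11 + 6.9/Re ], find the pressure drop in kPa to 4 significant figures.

Hydraulic diameter D_h = 4A/P = 4·(0.3517·0.2212)/(2·(0.3517+0.2212)) = 0.3112/1.146 = 0.2716 m.
Re = ρVD_h/μ = 1.122·0.9217·0.2716/1.73e-05 = 1.623e+04.
ε/D_h = 8.9e-05/0.2716 = 0.000328; Haaland gives 1/√f = -1.8 log₁₀[3.17e-05+0.000425] = 6.013, so f = 0.02766.
ΔP = f(L/D_h)(ρV²/2) = 0.02766·24.44/0.2716·0.4766 = 1.186 Pa.
ΔP = 0.001186 kPa.

ΔP ≈ 0.001186 kPa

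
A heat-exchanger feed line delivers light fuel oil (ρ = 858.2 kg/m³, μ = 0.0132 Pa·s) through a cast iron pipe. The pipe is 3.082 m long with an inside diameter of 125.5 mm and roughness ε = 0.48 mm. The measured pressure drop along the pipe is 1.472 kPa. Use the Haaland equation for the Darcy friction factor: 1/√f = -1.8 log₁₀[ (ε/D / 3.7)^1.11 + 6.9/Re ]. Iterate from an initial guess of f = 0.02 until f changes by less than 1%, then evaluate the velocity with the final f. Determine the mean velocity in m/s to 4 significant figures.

Rearranging Darcy-Weisbach: V = √(2·ΔP·D/(f·L·ρ)). With ε/D = 0.00048/0.1255 = 0.00382, iterate starting from f = 0.02:
  f = 0.02 → V = √(2·1472·0.1255/(0.02·3.082·858.2)) = 2.643 m/s; Re = ρVD/μ = 2.156e+04; f → 0.03224
  f = 0.03224 → V = 2.082 m/s; Re = 1.698e+04; f → 0.03318
  f = 0.03318 → V = 2.052 m/s; Re = 1.674e+04; f → 0.03324
Converged (Δf/f < 1%). With the final f = 0.03324: V = √(2·1472·0.1255/(0.03324·3.082·858.2)) = 2.05 m/s.

V ≈ 2.050 m/s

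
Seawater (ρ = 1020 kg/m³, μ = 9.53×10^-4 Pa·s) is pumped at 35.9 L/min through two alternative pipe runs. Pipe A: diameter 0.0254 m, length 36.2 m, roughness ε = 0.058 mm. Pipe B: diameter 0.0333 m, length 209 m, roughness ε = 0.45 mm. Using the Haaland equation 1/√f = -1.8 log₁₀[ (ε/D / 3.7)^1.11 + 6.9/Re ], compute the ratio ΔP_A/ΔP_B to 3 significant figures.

Pipe A: V = Q/A = 0.0005983/0.0005067 = 1.181 m/s; Re = 3.21e+04; ε/D = 0.00228; Haaland → f = 0.02815; ΔP_A = f(L/D)(ρV²/2) = 2.853e+04 Pa.
Pipe B: V = Q/A = 0.0005983/0.0008709 = 0.687 m/s; Re = 2.449e+04; ε/D = 0.0135; Haaland → f = 0.04403; ΔP_B = f(L/D)(ρV²/2) = 6.653e+04 Pa.
ΔP_A/ΔP_B = 2.853e+04/6.653e+04 = 0.429.

ΔP_A/ΔP_B ≈ 0.429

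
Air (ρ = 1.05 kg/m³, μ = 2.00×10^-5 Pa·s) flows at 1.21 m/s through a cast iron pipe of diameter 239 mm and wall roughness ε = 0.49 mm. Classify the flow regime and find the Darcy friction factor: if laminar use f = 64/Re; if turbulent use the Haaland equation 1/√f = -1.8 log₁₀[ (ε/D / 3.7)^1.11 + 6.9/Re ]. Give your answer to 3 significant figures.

f ≈ 0.0310

Re = ρVD/μ = 1.05·1.21·0.239/2e-05 = 1.518e+04.
Re > 4000 → turbulent. ε/D = 0.00049/0.239 = 0.00205; Haaland: 1/√f = -1.8 log₁₀[0.000243 + 0.000454] = 5.682, so f = 0.03098.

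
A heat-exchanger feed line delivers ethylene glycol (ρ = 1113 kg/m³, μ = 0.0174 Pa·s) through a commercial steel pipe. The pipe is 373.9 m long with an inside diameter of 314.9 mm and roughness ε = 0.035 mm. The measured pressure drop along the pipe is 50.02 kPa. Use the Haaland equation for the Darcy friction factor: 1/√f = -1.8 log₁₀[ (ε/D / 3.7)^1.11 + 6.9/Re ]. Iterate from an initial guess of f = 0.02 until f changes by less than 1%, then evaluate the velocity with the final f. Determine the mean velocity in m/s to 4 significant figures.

Rearranging Darcy-Weisbach: V = √(2·ΔP·D/(f·L·ρ)). With ε/D = 3.5e-05/0.3149 = 0.000111, iterate starting from f = 0.02:
  f = 0.02 → V = √(2·5.002e+04·0.3149/(0.02·373.9·1113)) = 1.946 m/s; Re = ρVD/μ = 3.919e+04; f → 0.02217
  f = 0.02217 → V = 1.848 m/s; Re = 3.722e+04; f → 0.02242
  f = 0.02242 → V = 1.837 m/s; Re = 3.701e+04; f → 0.02245
Converged (Δf/f < 1%). With the final f = 0.02245: V = √(2·5.002e+04·0.3149/(0.02245·373.9·1113)) = 1.836 m/s.

V ≈ 1.836 m/s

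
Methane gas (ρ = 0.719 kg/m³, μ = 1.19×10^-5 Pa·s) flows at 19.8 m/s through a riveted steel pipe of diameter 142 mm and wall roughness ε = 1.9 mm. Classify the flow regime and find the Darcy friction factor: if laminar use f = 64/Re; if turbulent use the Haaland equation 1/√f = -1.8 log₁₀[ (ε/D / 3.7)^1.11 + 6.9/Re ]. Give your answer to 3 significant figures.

f ≈ 0.0423

Re = ρVD/μ = 0.719·19.8·0.142/1.19e-05 = 1.699e+05.
Re > 4000 → turbulent. ε/D = 0.0019/0.142 = 0.0134; Haaland: 1/√f = -1.8 log₁₀[0.00195 + 4.06e-05] = 4.862, so f = 0.04229.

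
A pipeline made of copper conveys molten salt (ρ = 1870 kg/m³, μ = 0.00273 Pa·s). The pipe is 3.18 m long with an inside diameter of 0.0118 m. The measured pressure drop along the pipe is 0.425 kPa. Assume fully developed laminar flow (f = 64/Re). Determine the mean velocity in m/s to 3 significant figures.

For laminar flow, f = 64/Re with Re = ρVD/μ, so Darcy-Weisbach reduces to ΔP = 32μLV/D². Solving for V: V = ΔP·D²/(32μL) = 425·(0.0118)²/(32·0.00273·3.18) = 0.213 m/s.
Check: Re = ρVD/μ = 1870·0.213·0.0118/0.00273 = 1722 < 2300, so the laminar assumption holds.

V ≈ 0.213 m/s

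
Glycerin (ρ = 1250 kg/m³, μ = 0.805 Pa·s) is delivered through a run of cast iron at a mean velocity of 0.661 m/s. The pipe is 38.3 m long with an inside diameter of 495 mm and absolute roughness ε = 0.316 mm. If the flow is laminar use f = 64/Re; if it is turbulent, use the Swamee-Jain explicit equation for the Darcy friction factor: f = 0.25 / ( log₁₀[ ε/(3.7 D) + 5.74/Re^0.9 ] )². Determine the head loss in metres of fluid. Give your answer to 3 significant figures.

h_f ≈ 0.217 m

Reynolds number Re = ρVD/μ = 1250 · 0.661 · 0.495 / 0.805 = 508.1.
Re < 2300 → laminar flow, so f = 64/Re = 64/508.1 = 0.126 (the turbulent correlation is not needed).
Darcy-Weisbach: ΔP = f(L/D)(ρV²/2) = 0.126·(38.3/0.495)·(1250·0.661²/2) = 0.126·77.37·273.1 = 2662 Pa.
Head loss h_f = ΔP/(ρg) = 2662/(1250·9.81) = 0.217 m.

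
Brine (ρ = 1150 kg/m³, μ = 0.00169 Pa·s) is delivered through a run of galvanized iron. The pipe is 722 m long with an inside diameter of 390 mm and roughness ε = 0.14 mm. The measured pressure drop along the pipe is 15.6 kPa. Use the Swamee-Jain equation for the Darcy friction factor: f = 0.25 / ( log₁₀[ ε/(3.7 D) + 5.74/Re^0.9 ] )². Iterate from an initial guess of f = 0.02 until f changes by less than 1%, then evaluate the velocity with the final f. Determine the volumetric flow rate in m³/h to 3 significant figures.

Rearranging Darcy-Weisbach: V = √(2·ΔP·D/(f·L·ρ)). With ε/D = 0.00014/0.39 = 0.000359, iterate starting from f = 0.02:
  f = 0.02 → V = √(2·1.56e+04·0.39/(0.02·722·1150)) = 0.856 m/s; Re = ρVD/μ = 2.272e+05; f → 0.01791
  f = 0.01791 → V = 0.9045 m/s; Re = 2.4e+05; f → 0.01782
Converged (Δf/f < 1%). With the final f = 0.01782: V = √(2·1.56e+04·0.39/(0.01782·722·1150)) = 0.9069 m/s.
Q = V·A = 0.9069·(π/4·0.39²) = 0.1083 m³/s = 390 m³/h.

Q ≈ 390 m³/h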